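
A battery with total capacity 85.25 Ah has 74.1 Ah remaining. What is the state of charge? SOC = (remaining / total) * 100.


SOC% = 74.1 / 85.25 * 100 = 86.92%

86.92%


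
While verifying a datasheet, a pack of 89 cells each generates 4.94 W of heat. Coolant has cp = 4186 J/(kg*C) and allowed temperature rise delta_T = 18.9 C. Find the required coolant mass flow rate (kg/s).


Q_total = 89 * 4.94 = 439.66 W
m_dot = Q_total / (cp * dT) = 439.66 / (4186 * 18.9) = 0.005557 kg/s

0.005557 kg/s


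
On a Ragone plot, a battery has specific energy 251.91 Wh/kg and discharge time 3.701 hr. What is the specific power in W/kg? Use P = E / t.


Specific power = 251.91 Wh/kg / 3.701 hr = 68.07 W/kg

68.07 W/kg


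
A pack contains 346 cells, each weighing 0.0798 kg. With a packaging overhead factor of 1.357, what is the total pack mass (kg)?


m_pack = n * m_cell * overhead = 346 * 0.0798 * 1.357 = 37.47 kg

37.47 kg


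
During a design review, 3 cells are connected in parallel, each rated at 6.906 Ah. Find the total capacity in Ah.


Parallel capacities add: 3 * 6.906 Ah = 20.718 Ah

20.718 Ah


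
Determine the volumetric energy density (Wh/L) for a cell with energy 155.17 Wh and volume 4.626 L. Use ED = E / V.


Volumetric ED = 155.17 Wh / 4.626 L = 33.54 Wh/L

33.54 Wh/L


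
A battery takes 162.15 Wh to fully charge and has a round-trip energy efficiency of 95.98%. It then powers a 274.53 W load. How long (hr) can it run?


Step 1: E_discharge = eta/100 * E_charge = 95.98/100 * 162.15 = 155.63 Wh
Step 2: t = E_discharge / P = 155.63 / 274.53 = 0.5669 hr

0.5669 hr


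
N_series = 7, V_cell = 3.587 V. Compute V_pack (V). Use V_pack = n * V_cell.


With 7 cells in series at 3.587 V each, V_pack = 25.109 V

25.109 V


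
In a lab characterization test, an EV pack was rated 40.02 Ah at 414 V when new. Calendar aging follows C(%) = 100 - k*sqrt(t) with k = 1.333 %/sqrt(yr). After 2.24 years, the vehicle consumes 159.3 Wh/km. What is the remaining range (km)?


Step 1: capacity retention = 100 - 1.333 * sqrt(2.24) = 100 - 1.333 * 1.4967 = 98.005%
Step 2: C_now = 40.02 * 98.005/100 = 39.222 Ah
Step 3: E_pack = V * C_now = 414 * 39.222 = 16238 Wh
Step 4: range = E_pack / consumption = 16238 / 159.3 = 101.9 km

101.9 km


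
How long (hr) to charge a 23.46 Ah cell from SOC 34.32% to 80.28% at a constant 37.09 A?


delta_Ah = 23.46 * (80.28 - 34.32) / 100 = 10.782 Ah
t = delta_Ah / I = 10.782 / 37.09 = 0.2907 hr

0.2907 hr


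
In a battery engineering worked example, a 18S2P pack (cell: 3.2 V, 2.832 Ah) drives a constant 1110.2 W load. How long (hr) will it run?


Step 1: E_pack = Ns * V_cell * Np * C_cell = 18 * 3.2 * 2 * 2.832 = 326.25 Wh
Step 2: t = E_pack / P = 326.25 / 1110.2 = 0.2939 hr

0.2939 hr


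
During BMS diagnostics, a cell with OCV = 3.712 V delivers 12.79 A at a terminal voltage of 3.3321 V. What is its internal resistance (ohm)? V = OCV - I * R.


R = (OCV - V) / I = (3.712 - 3.3321) / 12.79 = 0.02970 ohm

0.02970 ohm


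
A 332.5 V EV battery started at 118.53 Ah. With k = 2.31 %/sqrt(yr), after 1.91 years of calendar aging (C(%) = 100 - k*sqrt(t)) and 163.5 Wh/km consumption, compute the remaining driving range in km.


Step 1: capacity retention = 100 - 2.31 * sqrt(1.91) = 100 - 2.31 * 1.382 = 96.808%
Step 2: C_now = 118.53 * 96.808/100 = 114.75 Ah
Step 3: E_pack = V * C_now = 332.5 * 114.75 = 38154 Wh
Step 4: range = E_pack / consumption = 38154 / 163.5 = 233.4 km

233.4 km


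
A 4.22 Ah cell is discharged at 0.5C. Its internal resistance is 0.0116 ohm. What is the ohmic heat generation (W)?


Step 1: I = C_rate * capacity = 0.5 * 4.22 = 2.11 A
Step 2: Q = I^2 * R = 2.11^2 * 0.0116 = 4.4521 * 0.0116 = 0.05164 W

0.05164 W


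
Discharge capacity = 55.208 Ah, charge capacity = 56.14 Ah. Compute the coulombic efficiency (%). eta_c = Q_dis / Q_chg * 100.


Coulombic efficiency = 55.208/56.14 * 100% = 98.34%

98.34%


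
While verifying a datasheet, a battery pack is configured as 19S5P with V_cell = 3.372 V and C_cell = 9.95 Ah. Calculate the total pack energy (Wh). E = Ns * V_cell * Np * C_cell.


E = Ns * Vcell * Np * Ccell = 19 * 3.372 * 5 * 9.95 = 3187 Wh

3187 Wh


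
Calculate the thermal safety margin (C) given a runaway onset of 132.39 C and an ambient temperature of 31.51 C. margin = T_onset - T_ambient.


Safety margin = 132.39 C - 31.51 C = 100.88 C

100.88 C


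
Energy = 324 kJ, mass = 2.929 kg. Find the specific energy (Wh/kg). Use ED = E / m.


Convert: E = 324 kJ = 90 Wh
ED = E / m = 90 / 2.929 = 30.73 Wh/kg

30.73 Wh/kg


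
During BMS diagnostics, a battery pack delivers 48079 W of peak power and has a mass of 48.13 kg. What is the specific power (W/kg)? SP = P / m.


SP = P / m = 48079 / 48.13 = 998.9 W/kg

998.9 W/kg


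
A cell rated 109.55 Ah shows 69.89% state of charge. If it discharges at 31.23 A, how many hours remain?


Step 1: remaining = SOC/100 * C_total = 69.89/100 * 109.55 = 76.564 Ah
Step 2: t = remaining / I = 76.564 / 31.23 = 2.452 hr

2.452 hr


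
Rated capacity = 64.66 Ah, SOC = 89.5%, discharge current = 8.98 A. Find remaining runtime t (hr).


Step 1: remaining = SOC/100 * C_total = 89.5/100 * 64.66 = 57.871 Ah
Step 2: t = remaining / I = 57.871 / 8.98 = 6.444 hr

6.444 hr


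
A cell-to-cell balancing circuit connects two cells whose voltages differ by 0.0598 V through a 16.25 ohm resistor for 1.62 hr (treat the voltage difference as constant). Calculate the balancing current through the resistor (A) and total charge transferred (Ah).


First, Ohm's law: I_bal = 0.0598 V / 16.25 ohm = 0.00368 A
Then Q = I * t = 0.00368 A * 1.62 hr = 0.005962 Ah

I=0.00368 A, Q=0.005962 Ah


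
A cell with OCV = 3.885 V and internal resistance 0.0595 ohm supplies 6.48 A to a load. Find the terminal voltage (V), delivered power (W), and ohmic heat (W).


Step 1: V_terminal = OCV - I*R = 3.885 - 6.48 * 0.0595 = 3.4994 V
Step 2: P_out = V_terminal * I = 3.4994 * 6.48 = 22.68 W
Step 3: Q = I^2 * R = 6.48^2 * 0.0595 = 2.498 W

V=3.4994 V, P=22.68 W, Q=2.498 W


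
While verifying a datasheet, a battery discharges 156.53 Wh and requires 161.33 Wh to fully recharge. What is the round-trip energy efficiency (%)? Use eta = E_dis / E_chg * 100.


eta_e = E_dis / E_chg * 100 = 156.53 / 161.33 * 100 = 97.02%

97.02%


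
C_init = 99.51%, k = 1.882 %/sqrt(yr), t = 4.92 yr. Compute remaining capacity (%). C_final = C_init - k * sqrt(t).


Step 1: sqrt(4.92 yr) = 2.2181
Step 2: drop = 1.882 * 2.2181 = 4.1745
Step 3: C_final = 99.51 - 4.1745 = 95.34%

95.34%


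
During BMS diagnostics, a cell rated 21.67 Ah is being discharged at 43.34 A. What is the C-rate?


C_rate = I / capacity = 43.34 / 21.67 = 2C

2C


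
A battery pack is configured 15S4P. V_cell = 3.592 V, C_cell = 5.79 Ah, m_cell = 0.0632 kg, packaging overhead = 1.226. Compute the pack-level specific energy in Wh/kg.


Step 1: V_pack = 15 * 3.592 = 53.88 V
Step 2: C_pack = 4 * 5.79 = 23.16 Ah
Step 3: E_pack = V_pack * C_pack = 53.88 * 23.16 = 1247.9 Wh
Step 4: m_pack = 15 * 4 * 0.0632 * 1.226 = 4.649 kg
Step 5: ED = E_pack / m_pack = 1247.9 / 4.649 = 268.4 Wh/kg

268.4 Wh/kg


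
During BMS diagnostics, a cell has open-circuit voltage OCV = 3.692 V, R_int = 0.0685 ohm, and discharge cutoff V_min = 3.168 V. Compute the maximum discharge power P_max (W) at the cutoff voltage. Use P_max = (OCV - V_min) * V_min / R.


P_max = (OCV - V_min) * V_min / R = (3.692 - 3.168) * 3.168 / 0.0685 = 0.524 * 3.168 / 0.0685 = 24.23 W

24.23 W


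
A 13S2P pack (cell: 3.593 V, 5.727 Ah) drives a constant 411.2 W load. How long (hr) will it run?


Step 1: E_pack = Ns * V_cell * Np * C_cell = 13 * 3.593 * 2 * 5.727 = 535 Wh
Step 2: t = E_pack / P = 535 / 411.2 = 1.301 hr

1.301 hr


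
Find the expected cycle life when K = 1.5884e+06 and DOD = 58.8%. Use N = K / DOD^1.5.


DOD^1.5 = 450.89
N = K / DOD^1.5 = 1.5884e+06 / 450.89 = 3523

3523 cycles


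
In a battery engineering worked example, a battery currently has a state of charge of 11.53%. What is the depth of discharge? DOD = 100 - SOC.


DOD = 100 - SOC = 100 - 11.53 = 88.47%

88.47%


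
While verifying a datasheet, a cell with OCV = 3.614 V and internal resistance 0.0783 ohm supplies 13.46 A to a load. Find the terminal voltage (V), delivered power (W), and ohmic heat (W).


Step 1: V_terminal = OCV - I*R = 3.614 - 13.46 * 0.0783 = 2.5601 V
Step 2: P_out = V_terminal * I = 2.5601 * 13.46 = 34.46 W
Step 3: Q = I^2 * R = 13.46^2 * 0.0783 = 14.19 W

V=2.5601 V, P=34.46 W, Q=14.19 W


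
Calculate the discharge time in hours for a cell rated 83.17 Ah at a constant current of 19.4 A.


Runtime = 83.17 Ah / 19.4 A = 4.287 hr

4.287 hr


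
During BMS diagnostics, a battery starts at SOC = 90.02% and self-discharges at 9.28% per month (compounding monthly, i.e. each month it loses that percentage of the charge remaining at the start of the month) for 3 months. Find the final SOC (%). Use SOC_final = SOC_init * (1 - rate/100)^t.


Monthly retention factor = 1 - 9.28/100 = 0.9072
Over 3 months: factor^3 = 0.74664
SOC_final = 90.02 * 0.74664 = 67.21%

67.21%


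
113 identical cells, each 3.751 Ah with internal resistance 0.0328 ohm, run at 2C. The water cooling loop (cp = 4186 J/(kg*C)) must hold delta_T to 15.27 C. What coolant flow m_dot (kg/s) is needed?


Step 1: I = 2 * 3.751 = 7.502 A
Step 2: Q_cell = I^2 * R = 7.502^2 * 0.0328 = 1.846 W
Step 3: Q_total = 113 * 1.846 = 208.6 W
Step 4: m_dot = Q_total / (cp * dT) = 208.6 / (4186 * 15.27) = 0.003263 kg/s

0.003263 kg/s


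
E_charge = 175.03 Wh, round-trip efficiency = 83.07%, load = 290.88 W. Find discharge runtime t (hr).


Step 1: E_discharge = eta/100 * E_charge = 83.07/100 * 175.03 = 145.4 Wh
Step 2: t = E_discharge / P = 145.4 / 290.88 = 0.4999 hr

0.4999 hr


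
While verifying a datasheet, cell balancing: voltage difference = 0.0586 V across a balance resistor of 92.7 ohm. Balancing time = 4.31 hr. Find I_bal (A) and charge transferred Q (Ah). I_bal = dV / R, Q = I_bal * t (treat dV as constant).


First, Ohm's law: I_bal = 0.0586 V / 92.7 ohm = 6.3215e-04 A
Then Q = I * t = 6.3215e-04 A * 4.31 hr = 0.002725 Ah

I=6.3215e-04 A, Q=0.002725 Ah


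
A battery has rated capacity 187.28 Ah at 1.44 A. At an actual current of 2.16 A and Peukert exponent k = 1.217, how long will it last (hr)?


Step 1: t_rated = C / I_rated = 187.28 / 1.44 = 130.06 hr
Step 2: ratio = 1.44 / 2.16 = 0.66667
Step 3: ratio^k = 0.66667^1.217 = 0.61052
Step 4: t = t_rated * ratio^k = 130.06 * 0.61052 = 79.40 hr

79.40 hr


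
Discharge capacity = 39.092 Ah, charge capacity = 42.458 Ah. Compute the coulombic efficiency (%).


eta_c = Q_dis / Q_chg * 100 = 39.092 / 42.458 * 100 = 92.07%

92.07%


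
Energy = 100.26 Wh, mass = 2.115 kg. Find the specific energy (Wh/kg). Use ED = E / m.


ED = E / m = 100.26 / 2.115 = 47.40 Wh/kg

47.40 Wh/kg


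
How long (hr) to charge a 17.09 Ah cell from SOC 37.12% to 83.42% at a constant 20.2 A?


delta_Ah = 17.09 * (83.42 - 37.12) / 100 = 7.9127 Ah
t = delta_Ah / I = 7.9127 / 20.2 = 0.3917 hr

0.3917 hr


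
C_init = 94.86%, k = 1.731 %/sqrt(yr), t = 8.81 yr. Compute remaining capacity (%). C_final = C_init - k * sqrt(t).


Step 1: sqrt(8.81 yr) = 2.9682
Step 2: drop = 1.731 * 2.9682 = 5.138
Step 3: C_final = 94.86 - 5.138 = 89.72%

89.72%


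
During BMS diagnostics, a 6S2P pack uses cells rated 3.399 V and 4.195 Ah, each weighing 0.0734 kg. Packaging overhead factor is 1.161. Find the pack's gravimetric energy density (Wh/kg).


Step 1: V_pack = 6 * 3.399 = 20.394 V
Step 2: C_pack = 2 * 4.195 = 8.39 Ah
Step 3: E_pack = V_pack * C_pack = 20.394 * 8.39 = 171.11 Wh
Step 4: m_pack = 6 * 2 * 0.0734 * 1.161 = 1.0226 kg
Step 5: ED = E_pack / m_pack = 171.11 / 1.0226 = 167.3 Wh/kg

167.3 Wh/kg


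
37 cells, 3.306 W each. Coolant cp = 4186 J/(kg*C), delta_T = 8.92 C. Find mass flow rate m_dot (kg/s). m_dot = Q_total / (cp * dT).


Q_total = 37 * 3.306 = 122.32 W
m_dot = Q_total / (cp * dT) = 122.32 / (4186 * 8.92) = 0.003276 kg/s

0.003276 kg/s


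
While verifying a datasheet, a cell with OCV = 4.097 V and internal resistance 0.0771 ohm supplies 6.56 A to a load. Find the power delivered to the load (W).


Step 1: V_terminal = OCV - I*R = 4.097 - 6.56 * 0.0771 = 3.5912 V
Step 2: P_out = V_terminal * I = 3.5912 * 6.56 = 23.56 W

23.56 W


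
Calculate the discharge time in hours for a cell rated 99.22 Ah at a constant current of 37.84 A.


t = capacity / current = 99.22 / 37.84 = 2.622 hr

2.622 hr


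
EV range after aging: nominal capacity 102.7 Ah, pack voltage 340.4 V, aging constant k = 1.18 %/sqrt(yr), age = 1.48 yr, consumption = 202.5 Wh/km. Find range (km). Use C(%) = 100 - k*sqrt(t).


Step 1: capacity retention = 100 - 1.18 * sqrt(1.48) = 100 - 1.18 * 1.2166 = 98.564%
Step 2: C_now = 102.7 * 98.564/100 = 101.23 Ah
Step 3: E_pack = V * C_now = 340.4 * 101.23 = 34459 Wh
Step 4: range = E_pack / consumption = 34459 / 202.5 = 170.2 km

170.2 km


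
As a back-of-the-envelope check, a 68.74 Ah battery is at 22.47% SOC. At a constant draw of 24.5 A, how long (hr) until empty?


Step 1: remaining = SOC/100 * C_total = 22.47/100 * 68.74 = 15.446 Ah
Step 2: t = remaining / I = 15.446 / 24.5 = 0.6304 hr

0.6304 hr


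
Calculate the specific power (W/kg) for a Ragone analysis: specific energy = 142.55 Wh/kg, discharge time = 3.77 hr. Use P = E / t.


P_specific = E / t = 142.55 / 3.77 = 37.81 W/kg

37.81 W/kg


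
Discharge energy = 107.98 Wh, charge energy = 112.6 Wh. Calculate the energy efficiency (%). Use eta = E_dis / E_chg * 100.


Round-trip efficiency = 107.98/112.6 * 100% = 95.90%

95.90%


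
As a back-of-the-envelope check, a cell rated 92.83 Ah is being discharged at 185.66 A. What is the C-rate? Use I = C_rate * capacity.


Rearranging: C_rate = 185.66 / 92.83 = 2C

2C


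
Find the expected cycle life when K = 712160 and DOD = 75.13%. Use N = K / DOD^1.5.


Step 1: DOD^1.5 = 75.13^1.5 = 651.21
Step 2: N = 712160 / 651.21 = 1094 cycles

1094 cycles


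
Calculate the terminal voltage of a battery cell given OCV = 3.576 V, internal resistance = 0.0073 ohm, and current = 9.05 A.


IR drop = 9.05 * 0.0073 = 0.066065 V
V = 3.576 - 0.066065 = 3.510 V

3.510 V


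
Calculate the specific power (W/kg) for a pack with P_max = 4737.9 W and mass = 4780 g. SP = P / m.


Convert: m = 4780 g = 4.78 kg
SP = P / m = 4737.9 / 4.78 = 991.2 W/kg

991.2 W/kg


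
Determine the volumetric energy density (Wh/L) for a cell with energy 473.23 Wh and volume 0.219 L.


ED = E / V = 473.23 / 0.219 = 2161 Wh/L

2161 Wh/L


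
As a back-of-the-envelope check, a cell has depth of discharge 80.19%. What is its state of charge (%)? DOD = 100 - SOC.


SOC = 100 - DOD = 100 - 80.19 = 19.81%

19.81%


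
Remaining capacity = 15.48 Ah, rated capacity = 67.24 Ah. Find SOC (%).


SOC = (remaining / total) * 100 = (15.48 / 67.24) * 100 = 23.02%

23.02%


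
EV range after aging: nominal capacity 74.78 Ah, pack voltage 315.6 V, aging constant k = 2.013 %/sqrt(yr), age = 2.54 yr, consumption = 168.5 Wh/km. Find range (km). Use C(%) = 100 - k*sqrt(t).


Step 1: capacity retention = 100 - 2.013 * sqrt(2.54) = 100 - 2.013 * 1.5937 = 96.792%
Step 2: C_now = 74.78 * 96.792/100 = 72.381 Ah
Step 3: E_pack = V * C_now = 315.6 * 72.381 = 22843 Wh
Step 4: range = E_pack / consumption = 22843 / 168.5 = 135.6 km

135.6 km


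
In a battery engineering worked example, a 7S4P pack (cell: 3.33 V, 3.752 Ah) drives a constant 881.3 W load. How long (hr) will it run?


Step 1: E_pack = Ns * V_cell * Np * C_cell = 7 * 3.33 * 4 * 3.752 = 349.84 Wh
Step 2: t = E_pack / P = 349.84 / 881.3 = 0.3970 hr

0.3970 hr


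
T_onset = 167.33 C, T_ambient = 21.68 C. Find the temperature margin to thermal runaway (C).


margin = T_onset - T_ambient = 167.33 - 21.68 = 145.65 C

145.65 C


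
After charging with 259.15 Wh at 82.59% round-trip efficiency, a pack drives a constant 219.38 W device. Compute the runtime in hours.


Step 1: E_discharge = eta/100 * E_charge = 82.59/100 * 259.15 = 214.03 Wh
Step 2: t = E_discharge / P = 214.03 / 219.38 = 0.9756 hr

0.9756 hr


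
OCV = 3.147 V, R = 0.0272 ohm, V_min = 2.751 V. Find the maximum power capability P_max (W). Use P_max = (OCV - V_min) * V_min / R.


P_max = (OCV - V_min) * V_min / R = (3.147 - 2.751) * 2.751 / 0.0272 = 0.396 * 2.751 / 0.0272 = 40.05 W

40.05 W


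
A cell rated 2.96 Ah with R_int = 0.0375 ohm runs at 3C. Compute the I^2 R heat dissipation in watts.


Step 1: I = C_rate * capacity = 3 * 2.96 = 8.88 A
Step 2: Q = I^2 * R = 8.88^2 * 0.0375 = 78.854 * 0.0375 = 2.957 W

2.957 W


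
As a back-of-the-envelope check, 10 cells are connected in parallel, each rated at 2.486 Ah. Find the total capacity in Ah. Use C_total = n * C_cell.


C_total = 10 * 2.486 = 24.86 Ah

24.86 Ah


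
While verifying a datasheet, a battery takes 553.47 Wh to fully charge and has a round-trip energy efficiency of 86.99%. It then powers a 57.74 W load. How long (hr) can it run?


Step 1: E_discharge = eta/100 * E_charge = 86.99/100 * 553.47 = 481.46 Wh
Step 2: t = E_discharge / P = 481.46 / 57.74 = 8.338 hr

8.338 hr


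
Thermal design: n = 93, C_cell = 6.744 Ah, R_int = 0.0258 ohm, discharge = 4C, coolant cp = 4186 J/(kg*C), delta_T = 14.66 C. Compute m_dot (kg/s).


Step 1: I = 4 * 6.744 = 26.976 A
Step 2: Q_cell = I^2 * R = 26.976^2 * 0.0258 = 18.775 W
Step 3: Q_total = 93 * 18.775 = 1746.1 W
Step 4: m_dot = Q_total / (cp * dT) = 1746.1 / (4186 * 14.66) = 0.02845 kg/s

0.02845 kg/s


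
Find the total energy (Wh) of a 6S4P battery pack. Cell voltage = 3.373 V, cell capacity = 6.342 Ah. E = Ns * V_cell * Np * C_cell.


V_pack = 6 * 3.373 = 20.238 V
C_pack = 4 * 6.342 = 25.368 Ah
E = V_pack * C_pack = 20.238 * 25.368 = 513.4 Wh

513.4 Wh


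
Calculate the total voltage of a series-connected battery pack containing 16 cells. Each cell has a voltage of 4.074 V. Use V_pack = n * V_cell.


With 16 cells in series at 4.074 V each, V_pack = 65.184 V

65.184 V


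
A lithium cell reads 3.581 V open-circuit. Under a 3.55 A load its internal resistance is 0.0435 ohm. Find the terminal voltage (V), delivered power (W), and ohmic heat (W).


Step 1: V_terminal = OCV - I*R = 3.581 - 3.55 * 0.0435 = 3.4266 V
Step 2: P_out = V_terminal * I = 3.4266 * 3.55 = 12.16 W
Step 3: Q = I^2 * R = 3.55^2 * 0.0435 = 0.5482 W

V=3.4266 V, P=12.16 W, Q=0.5482 W


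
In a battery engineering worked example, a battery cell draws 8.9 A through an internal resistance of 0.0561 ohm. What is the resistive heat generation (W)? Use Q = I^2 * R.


Q = I^2 * R = 8.9^2 * 0.0561 = 4.444 W

4.444 W


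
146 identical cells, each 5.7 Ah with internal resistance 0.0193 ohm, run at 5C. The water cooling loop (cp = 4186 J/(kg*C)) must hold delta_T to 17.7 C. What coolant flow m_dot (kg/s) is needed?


Step 1: I = 5 * 5.7 = 28.5 A
Step 2: Q_cell = I^2 * R = 28.5^2 * 0.0193 = 15.676 W
Step 3: Q_total = 146 * 15.676 = 2288.7 W
Step 4: m_dot = Q_total / (cp * dT) = 2288.7 / (4186 * 17.7) = 0.03089 kg/s

0.03089 kg/s


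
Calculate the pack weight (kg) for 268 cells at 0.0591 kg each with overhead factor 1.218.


m_pack = n * m_cell * overhead = 268 * 0.0591 * 1.218 = 19.29 kg

19.29 kg


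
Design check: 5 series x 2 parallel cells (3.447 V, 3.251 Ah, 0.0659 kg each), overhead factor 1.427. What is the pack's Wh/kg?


Step 1: V_pack = 5 * 3.447 = 17.235 V
Step 2: C_pack = 2 * 3.251 = 6.502 Ah
Step 3: E_pack = V_pack * C_pack = 17.235 * 6.502 = 112.06 Wh
Step 4: m_pack = 5 * 2 * 0.0659 * 1.427 = 0.94039 kg
Step 5: ED = E_pack / m_pack = 112.06 / 0.94039 = 119.2 Wh/kg

119.2 Wh/kg


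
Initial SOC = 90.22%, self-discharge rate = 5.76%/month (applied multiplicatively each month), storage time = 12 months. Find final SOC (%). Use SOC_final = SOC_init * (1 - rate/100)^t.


decay = (1 - 5.76/100)^12 = 0.49071
SOC_final = 90.22 * 0.49071 = 44.27%

44.27%


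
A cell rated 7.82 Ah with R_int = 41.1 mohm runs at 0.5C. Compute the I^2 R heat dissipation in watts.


Convert: R = 41.1 mohm = 0.0411 ohm
Step 1: I = C_rate * capacity = 0.5 * 7.82 = 3.91 A
Step 2: Q = I^2 * R = 3.91^2 * 0.0411 = 15.288 * 0.0411 = 0.6283 W

0.6283 W


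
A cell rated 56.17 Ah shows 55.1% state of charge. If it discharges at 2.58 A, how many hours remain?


Step 1: remaining = SOC/100 * C_total = 55.1/100 * 56.17 = 30.95 Ah
Step 2: t = remaining / I = 30.95 / 2.58 = 12.00 hr

12.00 hr


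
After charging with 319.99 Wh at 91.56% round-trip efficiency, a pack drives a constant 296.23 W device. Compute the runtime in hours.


Step 1: E_discharge = eta/100 * E_charge = 91.56/100 * 319.99 = 292.98 Wh
Step 2: t = E_discharge / P = 292.98 / 296.23 = 0.9890 hr

0.9890 hr


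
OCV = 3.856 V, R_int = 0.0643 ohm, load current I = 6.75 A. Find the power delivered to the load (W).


Step 1: V_terminal = OCV - I*R = 3.856 - 6.75 * 0.0643 = 3.422 V
Step 2: P_out = V_terminal * I = 3.422 * 6.75 = 23.10 W

23.10 W


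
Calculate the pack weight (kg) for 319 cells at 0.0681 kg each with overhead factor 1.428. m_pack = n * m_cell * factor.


m_pack = n * m_cell * overhead = 319 * 0.0681 * 1.428 = 31.02 kg

31.02 kg


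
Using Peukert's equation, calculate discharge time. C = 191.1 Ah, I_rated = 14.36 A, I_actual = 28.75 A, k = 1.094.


t_rated = C / I_rated = 191.1 / 14.36 = 13.308 hr
(I_rated/I)^k = (0.49948)^1.094 = 0.46793
t = t_rated * (I_rated/I)^k = 13.308 * 0.46793 = 6.227 hr

6.227 hr


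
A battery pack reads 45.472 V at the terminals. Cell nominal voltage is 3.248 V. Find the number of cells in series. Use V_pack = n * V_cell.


n = V_pack / V_cell = 45.472 / 3.248 = 14

14


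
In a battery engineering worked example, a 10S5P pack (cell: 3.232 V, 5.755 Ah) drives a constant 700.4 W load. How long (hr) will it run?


Step 1: E_pack = Ns * V_cell * Np * C_cell = 10 * 3.232 * 5 * 5.755 = 930.01 Wh
Step 2: t = E_pack / P = 930.01 / 700.4 = 1.328 hr

1.328 hr


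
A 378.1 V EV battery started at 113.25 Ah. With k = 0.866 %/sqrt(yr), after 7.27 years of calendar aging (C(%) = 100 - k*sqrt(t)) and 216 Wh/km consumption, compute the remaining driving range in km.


Step 1: capacity retention = 100 - 0.866 * sqrt(7.27) = 100 - 0.866 * 2.6963 = 97.665%
Step 2: C_now = 113.25 * 97.665/100 = 110.61 Ah
Step 3: E_pack = V * C_now = 378.1 * 110.61 = 41822 Wh
Step 4: range = E_pack / consumption = 41822 / 216 = 193.6 km

193.6 km


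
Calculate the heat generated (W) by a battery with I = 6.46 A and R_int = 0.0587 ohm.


I^2 = 41.732
Q = 41.732 * 0.0587 = 2.450 W

2.450 W


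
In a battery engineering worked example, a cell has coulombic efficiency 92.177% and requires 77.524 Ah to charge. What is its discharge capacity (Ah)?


Q_dis = eta/100 * Q_chg = 92.177/100 * 77.524 = 71.46 Ah

71.46 Ah


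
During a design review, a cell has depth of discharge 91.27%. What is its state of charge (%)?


SOC = 100 - DOD = 100 - 91.27 = 8.73%

8.73%


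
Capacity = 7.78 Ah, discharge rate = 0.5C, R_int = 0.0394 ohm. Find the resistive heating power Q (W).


Step 1: I = C_rate * capacity = 0.5 * 7.78 = 3.89 A
Step 2: Q = I^2 * R = 3.89^2 * 0.0394 = 15.132 * 0.0394 = 0.5962 W

0.5962 W


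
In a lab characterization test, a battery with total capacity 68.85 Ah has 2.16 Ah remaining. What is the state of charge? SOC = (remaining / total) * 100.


SOC% = 2.16 / 68.85 * 100 = 3.137%

3.137%


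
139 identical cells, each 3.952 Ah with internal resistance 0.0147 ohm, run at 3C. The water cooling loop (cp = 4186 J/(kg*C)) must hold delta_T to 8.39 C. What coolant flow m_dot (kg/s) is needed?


Step 1: I = 3 * 3.952 = 11.856 A
Step 2: Q_cell = I^2 * R = 11.856^2 * 0.0147 = 2.0663 W
Step 3: Q_total = 139 * 2.0663 = 287.22 W
Step 4: m_dot = Q_total / (cp * dT) = 287.22 / (4186 * 8.39) = 0.008178 kg/s

0.008178 kg/s


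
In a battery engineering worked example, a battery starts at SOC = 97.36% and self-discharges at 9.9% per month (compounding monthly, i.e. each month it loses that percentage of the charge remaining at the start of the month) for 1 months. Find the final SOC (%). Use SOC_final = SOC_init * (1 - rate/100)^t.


Monthly retention factor = 1 - 9.9/100 = 0.901
Over 1 months: factor^1 = 0.901
SOC_final = 97.36 * 0.901 = 87.72%

87.72%


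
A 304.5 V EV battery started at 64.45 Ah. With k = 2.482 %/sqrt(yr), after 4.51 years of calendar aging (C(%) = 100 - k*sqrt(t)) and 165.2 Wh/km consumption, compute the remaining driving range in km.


Step 1: capacity retention = 100 - 2.482 * sqrt(4.51) = 100 - 2.482 * 2.1237 = 94.729%
Step 2: C_now = 64.45 * 94.729/100 = 61.053 Ah
Step 3: E_pack = V * C_now = 304.5 * 61.053 = 18591 Wh
Step 4: range = E_pack / consumption = 18591 / 165.2 = 112.5 km

112.5 km


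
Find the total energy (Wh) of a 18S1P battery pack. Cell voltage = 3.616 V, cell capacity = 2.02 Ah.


E = Ns * Vcell * Np * Ccell = 18 * 3.616 * 1 * 2.02 = 131.5 Wh

131.5 Wh


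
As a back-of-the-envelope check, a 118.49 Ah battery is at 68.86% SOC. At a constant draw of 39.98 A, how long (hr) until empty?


Step 1: remaining = SOC/100 * C_total = 68.86/100 * 118.49 = 81.592 Ah
Step 2: t = remaining / I = 81.592 / 39.98 = 2.041 hr

2.041 hr


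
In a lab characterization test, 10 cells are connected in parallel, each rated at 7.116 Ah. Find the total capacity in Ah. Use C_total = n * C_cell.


C_total = 10 * 7.116 = 71.16 Ah

71.16 Ah


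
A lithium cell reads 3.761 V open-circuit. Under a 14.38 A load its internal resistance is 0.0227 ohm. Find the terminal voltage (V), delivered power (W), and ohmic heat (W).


Step 1: V_terminal = OCV - I*R = 3.761 - 14.38 * 0.0227 = 3.4346 V
Step 2: P_out = V_terminal * I = 3.4346 * 14.38 = 49.39 W
Step 3: Q = I^2 * R = 14.38^2 * 0.0227 = 4.694 W

V=3.4346 V, P=49.39 W, Q=4.694 W


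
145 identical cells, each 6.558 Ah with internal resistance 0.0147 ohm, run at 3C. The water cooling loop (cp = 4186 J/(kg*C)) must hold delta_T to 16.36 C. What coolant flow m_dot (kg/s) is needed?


Step 1: I = 3 * 6.558 = 19.674 A
Step 2: Q_cell = I^2 * R = 19.674^2 * 0.0147 = 5.6899 W
Step 3: Q_total = 145 * 5.6899 = 825.04 W
Step 4: m_dot = Q_total / (cp * dT) = 825.04 / (4186 * 16.36) = 0.01205 kg/s

0.01205 kg/s


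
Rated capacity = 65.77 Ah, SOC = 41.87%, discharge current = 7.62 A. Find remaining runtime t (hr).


Step 1: remaining = SOC/100 * C_total = 41.87/100 * 65.77 = 27.538 Ah
Step 2: t = remaining / I = 27.538 / 7.62 = 3.614 hr

3.614 hr


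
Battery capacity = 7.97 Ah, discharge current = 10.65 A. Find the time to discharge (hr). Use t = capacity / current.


t = capacity / current = 7.97 / 10.65 = 0.7484 hr

0.7484 hr


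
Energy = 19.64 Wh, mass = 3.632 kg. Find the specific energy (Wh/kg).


ED = E / m = 19.64 / 3.632 = 5.407 Wh/kg

5.407 Wh/kg


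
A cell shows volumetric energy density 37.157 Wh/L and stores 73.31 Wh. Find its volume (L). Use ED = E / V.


V = E / ED = 73.31 / 37.157 = 1.973 L

1.973 L


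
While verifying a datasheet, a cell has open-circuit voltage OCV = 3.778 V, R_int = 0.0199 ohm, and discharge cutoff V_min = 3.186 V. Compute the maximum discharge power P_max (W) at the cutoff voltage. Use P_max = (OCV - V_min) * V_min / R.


P_max = (OCV - V_min) * V_min / R = (3.778 - 3.186) * 3.186 / 0.0199 = 0.592 * 3.186 / 0.0199 = 94.78 W

94.78 W


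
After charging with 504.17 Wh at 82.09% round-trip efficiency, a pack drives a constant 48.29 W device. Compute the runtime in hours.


Step 1: E_discharge = eta/100 * E_charge = 82.09/100 * 504.17 = 413.87 Wh
Step 2: t = E_discharge / P = 413.87 / 48.29 = 8.571 hr

8.571 hr


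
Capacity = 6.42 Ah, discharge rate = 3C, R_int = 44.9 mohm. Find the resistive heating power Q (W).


Convert: R = 44.9 mohm = 0.0449 ohm
Step 1: I = C_rate * capacity = 3 * 6.42 = 19.26 A
Step 2: Q = I^2 * R = 19.26^2 * 0.0449 = 370.95 * 0.0449 = 16.66 W

16.66 W


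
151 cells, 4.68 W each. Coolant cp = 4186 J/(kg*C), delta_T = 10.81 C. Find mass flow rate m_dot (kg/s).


Step 1: Total heat Q = 151 * 4.68 W = 706.68 W
Step 2: denom = cp * dT = 4186 * 10.81 = 45251
Step 3: m_dot = 706.68 / 45251 = 0.01562 kg/s

0.01562 kg/s


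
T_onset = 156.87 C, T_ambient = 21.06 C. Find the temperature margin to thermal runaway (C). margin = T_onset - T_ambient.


Safety margin = 156.87 C - 21.06 C = 135.81 C

135.81 C


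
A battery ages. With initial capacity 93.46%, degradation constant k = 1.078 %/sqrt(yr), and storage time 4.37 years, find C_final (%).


sqrt(t) = sqrt(4.37) = 2.0905
C_final = 93.46 - 1.078 * 2.0905 = 91.21%

91.21%


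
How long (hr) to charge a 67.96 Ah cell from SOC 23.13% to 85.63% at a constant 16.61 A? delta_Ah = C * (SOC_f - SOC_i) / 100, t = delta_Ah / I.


delta_Ah = 67.96 * (85.63 - 23.13) / 100 = 42.475 Ah
t = delta_Ah / I = 42.475 / 16.61 = 2.557 hr

2.557 hr


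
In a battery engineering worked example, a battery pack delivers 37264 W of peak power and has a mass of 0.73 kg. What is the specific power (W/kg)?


SP = P / m = 37264 / 0.73 = 51050 W/kg

51050 W/kg


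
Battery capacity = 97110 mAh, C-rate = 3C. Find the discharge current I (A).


Convert: capacity = 97110 mAh = 97.11 Ah
At 3C: I = 3 * 97.11 Ah = 291.33 A

291.33 A


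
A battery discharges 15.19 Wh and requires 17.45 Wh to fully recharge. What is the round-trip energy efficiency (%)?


Round-trip efficiency = 15.19/17.45 * 100% = 87.05%

87.05%


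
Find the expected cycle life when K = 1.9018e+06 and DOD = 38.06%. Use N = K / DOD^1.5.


DOD^1.5 = 234.8
N = K / DOD^1.5 = 1.9018e+06 / 234.8 = 8100

8100 cycles


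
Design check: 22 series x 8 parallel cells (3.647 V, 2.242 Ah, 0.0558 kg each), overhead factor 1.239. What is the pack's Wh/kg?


Step 1: V_pack = 22 * 3.647 = 80.234 V
Step 2: C_pack = 8 * 2.242 = 17.936 Ah
Step 3: E_pack = V_pack * C_pack = 80.234 * 17.936 = 1439.1 Wh
Step 4: m_pack = 22 * 8 * 0.0558 * 1.239 = 12.168 kg
Step 5: ED = E_pack / m_pack = 1439.1 / 12.168 = 118.3 Wh/kg

118.3 Wh/kg


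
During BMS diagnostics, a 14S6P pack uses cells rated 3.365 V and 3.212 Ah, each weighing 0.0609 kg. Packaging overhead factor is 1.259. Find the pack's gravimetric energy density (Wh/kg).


Step 1: V_pack = 14 * 3.365 = 47.11 V
Step 2: C_pack = 6 * 3.212 = 19.272 Ah
Step 3: E_pack = V_pack * C_pack = 47.11 * 19.272 = 907.9 Wh
Step 4: m_pack = 14 * 6 * 0.0609 * 1.259 = 6.4405 kg
Step 5: ED = E_pack / m_pack = 907.9 / 6.4405 = 141.0 Wh/kg

141.0 Wh/kg


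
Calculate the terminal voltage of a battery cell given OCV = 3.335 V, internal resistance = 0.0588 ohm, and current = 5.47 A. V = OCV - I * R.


V = OCV - I*R = 3.335 - 5.47 * 0.0588 = 3.013 V

3.013 V


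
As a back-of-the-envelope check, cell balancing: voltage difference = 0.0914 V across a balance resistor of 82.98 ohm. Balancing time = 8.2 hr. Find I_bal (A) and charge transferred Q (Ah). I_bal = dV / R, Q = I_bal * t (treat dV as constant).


I_bal = dV / R = 0.0914 / 82.98 = 0.0011015 A
Q = I_bal * t = 0.0011015 * 8.2 = 0.009032 Ah

I=0.0011015 A, Q=0.009032 Ah


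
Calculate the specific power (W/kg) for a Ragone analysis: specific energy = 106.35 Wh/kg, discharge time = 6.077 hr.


Specific power = 106.35 Wh/kg / 6.077 hr = 17.50 W/kg

17.50 W/kg


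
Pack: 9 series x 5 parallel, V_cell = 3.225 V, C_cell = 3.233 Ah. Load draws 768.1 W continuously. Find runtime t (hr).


Step 1: E_pack = Ns * V_cell * Np * C_cell = 9 * 3.225 * 5 * 3.233 = 469.19 Wh
Step 2: t = E_pack / P = 469.19 / 768.1 = 0.6108 hr

0.6108 hr


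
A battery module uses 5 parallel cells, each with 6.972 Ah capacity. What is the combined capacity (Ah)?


Parallel capacities add: 5 * 6.972 Ah = 34.86 Ah

34.86 Ah


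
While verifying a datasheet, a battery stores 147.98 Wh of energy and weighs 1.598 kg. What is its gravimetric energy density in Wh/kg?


ED = E / m = 147.98 / 1.598 = 92.60 Wh/kg

92.60 Wh/kg


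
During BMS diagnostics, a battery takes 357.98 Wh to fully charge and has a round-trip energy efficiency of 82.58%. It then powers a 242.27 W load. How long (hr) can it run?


Step 1: E_discharge = eta/100 * E_charge = 82.58/100 * 357.98 = 295.62 Wh
Step 2: t = E_discharge / P = 295.62 / 242.27 = 1.220 hr

1.220 hr


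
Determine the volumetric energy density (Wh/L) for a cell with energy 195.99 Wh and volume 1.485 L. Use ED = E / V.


Volumetric ED = 195.99 Wh / 1.485 L = 132.0 Wh/L

132.0 Wh/L


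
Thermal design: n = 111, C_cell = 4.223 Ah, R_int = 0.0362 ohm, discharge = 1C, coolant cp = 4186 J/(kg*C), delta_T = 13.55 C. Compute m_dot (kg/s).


Step 1: I = 1 * 4.223 = 4.223 A
Step 2: Q_cell = I^2 * R = 4.223^2 * 0.0362 = 0.64558 W
Step 3: Q_total = 111 * 0.64558 = 71.659 W
Step 4: m_dot = Q_total / (cp * dT) = 71.659 / (4186 * 13.55) = 0.001263 kg/s

0.001263 kg/s


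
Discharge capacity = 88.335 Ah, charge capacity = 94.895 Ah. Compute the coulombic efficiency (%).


eta_c = Q_dis / Q_chg * 100 = 88.335 / 94.895 * 100 = 93.09%

93.09%


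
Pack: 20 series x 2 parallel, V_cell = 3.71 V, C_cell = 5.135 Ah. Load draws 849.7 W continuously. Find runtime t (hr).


Step 1: E_pack = Ns * V_cell * Np * C_cell = 20 * 3.71 * 2 * 5.135 = 762.03 Wh
Step 2: t = E_pack / P = 762.03 / 849.7 = 0.8968 hr

0.8968 hr


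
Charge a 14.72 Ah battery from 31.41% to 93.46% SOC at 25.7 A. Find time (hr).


Step 1: dSOC = 93.46% - 31.41% = 62.05%
Step 2: delta_Ah = 14.72 * 62.05 / 100 = 9.1338 Ah
Step 3: t = 9.1338 / 25.7 = 0.3554 hr

0.3554 hr


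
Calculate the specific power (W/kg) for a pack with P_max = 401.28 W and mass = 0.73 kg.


SP = P / m = 401.28 / 0.73 = 549.7 W/kg

549.7 W/kg


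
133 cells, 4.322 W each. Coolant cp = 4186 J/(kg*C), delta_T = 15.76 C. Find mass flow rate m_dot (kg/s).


Step 1: Total heat Q = 133 * 4.322 W = 574.83 W
Step 2: denom = cp * dT = 4186 * 15.76 = 65971
Step 3: m_dot = 574.83 / 65971 = 0.008713 kg/s

0.008713 kg/s


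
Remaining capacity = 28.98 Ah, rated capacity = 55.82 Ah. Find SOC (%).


SOC% = 28.98 / 55.82 * 100 = 51.92%

51.92%


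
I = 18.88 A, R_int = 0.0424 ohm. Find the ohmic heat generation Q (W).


I^2 = 356.45
Q = 356.45 * 0.0424 = 15.11 W

15.11 W


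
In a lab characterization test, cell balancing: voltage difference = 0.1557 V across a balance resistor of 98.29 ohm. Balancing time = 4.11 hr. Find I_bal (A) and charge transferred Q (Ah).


I_bal = dV / R = 0.1557 / 98.29 = 0.0015841 A
Q = I_bal * t = 0.0015841 * 4.11 = 0.006511 Ah

I=0.0015841 A, Q=0.006511 Ah


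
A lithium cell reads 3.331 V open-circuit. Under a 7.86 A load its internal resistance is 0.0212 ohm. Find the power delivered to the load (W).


Step 1: V_terminal = OCV - I*R = 3.331 - 7.86 * 0.0212 = 3.1644 V
Step 2: P_out = V_terminal * I = 3.1644 * 7.86 = 24.87 W

24.87 W


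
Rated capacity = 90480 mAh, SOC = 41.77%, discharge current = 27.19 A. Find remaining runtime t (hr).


Convert: C_total = 90480 mAh = 90.48 Ah
Step 1: remaining = SOC/100 * C_total = 41.77/100 * 90.48 = 37.793 Ah
Step 2: t = remaining / I = 37.793 / 27.19 = 1.390 hr

1.390 hr


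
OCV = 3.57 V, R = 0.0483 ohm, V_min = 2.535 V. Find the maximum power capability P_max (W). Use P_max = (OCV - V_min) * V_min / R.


P_max = (OCV - V_min) * V_min / R = (3.57 - 2.535) * 2.535 / 0.0483 = 1.035 * 2.535 / 0.0483 = 54.32 W

54.32 W


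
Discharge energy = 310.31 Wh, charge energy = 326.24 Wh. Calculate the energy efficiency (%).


eta_e = E_dis / E_chg * 100 = 310.31 / 326.24 * 100 = 95.12%

95.12%


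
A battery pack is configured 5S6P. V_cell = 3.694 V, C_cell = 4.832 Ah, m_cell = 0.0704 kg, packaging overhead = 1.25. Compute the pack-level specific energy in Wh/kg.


Step 1: V_pack = 5 * 3.694 = 18.47 V
Step 2: C_pack = 6 * 4.832 = 28.992 Ah
Step 3: E_pack = V_pack * C_pack = 18.47 * 28.992 = 535.48 Wh
Step 4: m_pack = 5 * 6 * 0.0704 * 1.25 = 2.64 kg
Step 5: ED = E_pack / m_pack = 535.48 / 2.64 = 202.8 Wh/kg

202.8 Wh/kg


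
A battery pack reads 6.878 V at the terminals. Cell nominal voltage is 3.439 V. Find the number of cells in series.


n = V_pack / V_cell = 6.878 / 3.439 = 2

2


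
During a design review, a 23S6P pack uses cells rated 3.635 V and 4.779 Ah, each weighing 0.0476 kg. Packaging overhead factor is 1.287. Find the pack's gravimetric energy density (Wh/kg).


Step 1: V_pack = 23 * 3.635 = 83.605 V
Step 2: C_pack = 6 * 4.779 = 28.674 Ah
Step 3: E_pack = V_pack * C_pack = 83.605 * 28.674 = 2397.3 Wh
Step 4: m_pack = 23 * 6 * 0.0476 * 1.287 = 8.454 kg
Step 5: ED = E_pack / m_pack = 2397.3 / 8.454 = 283.6 Wh/kg

283.6 Wh/kg


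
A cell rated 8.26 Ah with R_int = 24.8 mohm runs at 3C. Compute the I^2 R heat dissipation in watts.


Convert: R = 24.8 mohm = 0.0248 ohm
Step 1: I = C_rate * capacity = 3 * 8.26 = 24.78 A
Step 2: Q = I^2 * R = 24.78^2 * 0.0248 = 614.05 * 0.0248 = 15.23 W

15.23 W


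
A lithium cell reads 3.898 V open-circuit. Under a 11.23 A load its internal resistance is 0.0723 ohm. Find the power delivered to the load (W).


Step 1: V_terminal = OCV - I*R = 3.898 - 11.23 * 0.0723 = 3.0861 V
Step 2: P_out = V_terminal * I = 3.0861 * 11.23 = 34.66 W

34.66 W


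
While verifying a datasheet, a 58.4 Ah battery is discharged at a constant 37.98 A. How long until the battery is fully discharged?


Runtime = 58.4 Ah / 37.98 A = 1.538 hr

1.538 hr


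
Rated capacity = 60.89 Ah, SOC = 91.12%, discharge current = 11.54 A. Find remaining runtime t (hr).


Step 1: remaining = SOC/100 * C_total = 91.12/100 * 60.89 = 55.483 Ah
Step 2: t = remaining / I = 55.483 / 11.54 = 4.808 hr

4.808 hr


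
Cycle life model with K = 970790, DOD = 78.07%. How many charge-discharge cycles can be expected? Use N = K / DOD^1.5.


Step 1: DOD^1.5 = 78.07^1.5 = 689.8
Step 2: N = 970790 / 689.8 = 1407 cycles

1407 cycles


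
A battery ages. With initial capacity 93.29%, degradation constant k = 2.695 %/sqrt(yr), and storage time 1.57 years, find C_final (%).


sqrt(t) = sqrt(1.57) = 1.253
C_final = 93.29 - 2.695 * 1.253 = 89.91%

89.91%


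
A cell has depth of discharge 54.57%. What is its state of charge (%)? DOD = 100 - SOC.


SOC = 100 - DOD = 100 - 54.57 = 45.43%

45.43%


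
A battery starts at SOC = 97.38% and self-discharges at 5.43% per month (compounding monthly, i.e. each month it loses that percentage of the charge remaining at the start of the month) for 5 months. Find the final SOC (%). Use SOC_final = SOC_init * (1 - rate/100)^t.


decay = (1 - 5.43/100)^5 = 0.75643
SOC_final = 97.38 * 0.75643 = 73.66%

73.66%


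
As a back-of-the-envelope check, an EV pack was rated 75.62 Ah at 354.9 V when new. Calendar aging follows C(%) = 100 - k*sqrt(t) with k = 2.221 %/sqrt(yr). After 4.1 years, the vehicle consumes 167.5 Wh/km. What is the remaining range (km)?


Step 1: capacity retention = 100 - 2.221 * sqrt(4.1) = 100 - 2.221 * 2.0248 = 95.503%
Step 2: C_now = 75.62 * 95.503/100 = 72.219 Ah
Step 3: E_pack = V * C_now = 354.9 * 72.219 = 25631 Wh
Step 4: range = E_pack / consumption = 25631 / 167.5 = 153.0 km

153.0 km


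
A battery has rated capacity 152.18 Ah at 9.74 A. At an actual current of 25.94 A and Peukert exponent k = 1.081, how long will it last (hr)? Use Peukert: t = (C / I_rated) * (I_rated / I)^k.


t_rated = C / I_rated = 152.18 / 9.74 = 15.624 hr
(I_rated/I)^k = (0.37548)^1.081 = 0.34684
t = t_rated * (I_rated/I)^k = 15.624 * 0.34684 = 5.419 hr

5.419 hr


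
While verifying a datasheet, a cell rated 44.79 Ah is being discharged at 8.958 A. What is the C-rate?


C_rate = I / capacity = 8.958 / 44.79 = 0.2C

0.2C
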